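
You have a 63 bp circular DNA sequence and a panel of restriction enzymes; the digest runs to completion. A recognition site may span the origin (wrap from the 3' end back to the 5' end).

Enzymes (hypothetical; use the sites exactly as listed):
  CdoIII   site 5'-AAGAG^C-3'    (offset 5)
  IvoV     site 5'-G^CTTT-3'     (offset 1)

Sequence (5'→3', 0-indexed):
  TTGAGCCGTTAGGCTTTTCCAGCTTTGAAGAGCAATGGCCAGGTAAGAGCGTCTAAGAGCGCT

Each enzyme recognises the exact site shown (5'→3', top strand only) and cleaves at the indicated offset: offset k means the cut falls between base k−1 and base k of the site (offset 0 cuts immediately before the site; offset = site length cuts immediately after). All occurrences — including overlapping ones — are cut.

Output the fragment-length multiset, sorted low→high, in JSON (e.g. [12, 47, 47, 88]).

[2,9,10,10,15,17]

Per-enzyme occurrences:
  CdoIII (AAGAGC, off=5): starts [27, 44, 54] → cuts [32, 49, 59]
  IvoV (GCTTT, off=1): starts [12, 21, 60] → cuts [13, 22, 61]

All cut coordinates (distinct, sorted): [13, 22, 32, 49, 59, 61]

Fragment lengths:
  13→22: 9 bp
  22→32: 10 bp
  32→49: 17 bp
  49→59: 10 bp
  59→61: 2 bp
  61→13 (wrap): 63-61+13 = 15 bp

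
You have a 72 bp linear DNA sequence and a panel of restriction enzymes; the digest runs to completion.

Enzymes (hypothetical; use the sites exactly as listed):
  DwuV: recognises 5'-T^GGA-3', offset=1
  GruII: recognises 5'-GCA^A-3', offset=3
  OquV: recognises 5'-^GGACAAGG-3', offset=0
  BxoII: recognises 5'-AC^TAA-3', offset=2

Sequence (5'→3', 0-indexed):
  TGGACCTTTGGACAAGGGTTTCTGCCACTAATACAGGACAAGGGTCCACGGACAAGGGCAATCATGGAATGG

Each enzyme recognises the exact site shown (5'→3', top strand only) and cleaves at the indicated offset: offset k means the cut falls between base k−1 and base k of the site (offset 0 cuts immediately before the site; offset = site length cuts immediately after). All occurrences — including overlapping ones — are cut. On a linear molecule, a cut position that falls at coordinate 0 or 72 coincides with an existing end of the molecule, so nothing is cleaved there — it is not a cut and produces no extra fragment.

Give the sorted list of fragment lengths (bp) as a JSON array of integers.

[1,5,7,7,8,11,14,19]

Scan for sites:
  DwuV (TGGA, off=1): starts [0, 8, 64] → cuts [1, 9, 65]
  GruII (GCAA, off=3): starts [57] → cuts [60]
  OquV (GGACAAGG, off=0): starts [9, 35, 49] → cuts [9, 35, 49]
  BxoII (ACTAA, off=2): starts [26] → cuts [28]

All cut coordinates (distinct, sorted): [1, 9, 28, 35, 49, 60, 65]

Fragments:
  [0,1): 1 bp
  [1,9): 8 bp
  [9,28): 19 bp
  [28,35): 7 bp
  [35,49): 14 bp
  [49,60): 11 bp
  [60,65): 5 bp
  [65,72): 7 bp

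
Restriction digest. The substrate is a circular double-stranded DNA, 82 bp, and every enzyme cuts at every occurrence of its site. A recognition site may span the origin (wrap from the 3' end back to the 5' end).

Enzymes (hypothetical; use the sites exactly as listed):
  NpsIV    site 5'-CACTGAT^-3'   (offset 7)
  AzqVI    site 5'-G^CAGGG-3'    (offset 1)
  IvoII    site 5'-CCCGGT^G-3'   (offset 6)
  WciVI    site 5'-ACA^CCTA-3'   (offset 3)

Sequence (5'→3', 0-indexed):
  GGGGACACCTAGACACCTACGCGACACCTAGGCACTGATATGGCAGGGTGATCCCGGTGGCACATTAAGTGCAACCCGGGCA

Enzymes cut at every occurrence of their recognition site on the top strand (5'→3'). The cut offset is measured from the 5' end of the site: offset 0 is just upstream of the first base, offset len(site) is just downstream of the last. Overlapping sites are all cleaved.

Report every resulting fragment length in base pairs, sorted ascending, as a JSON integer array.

Site scan:
  NpsIV CACTGAT/7: at [32] ⇒ [39]
  AzqVI GCAGGG/1: at [42, 79] ⇒ [43, 80]
  IvoII CCCGGTG/6: at [52] ⇒ [58]
  WciVI ACACCTA/3: at [4, 12, 23] ⇒ [7, 15, 26]

Pooled cuts: [7, 15, 26, 39, 43, 58, 80]

Fragment lengths:
  7→15: 8 bp
  15→26: 11 bp
  26→39: 13 bp
  39→43: 4 bp
  43→58: 15 bp
  58→80: 22 bp
  80→7 (wrap): 82-80+7 = 9 bp

[4,8,9,11,13,15,22]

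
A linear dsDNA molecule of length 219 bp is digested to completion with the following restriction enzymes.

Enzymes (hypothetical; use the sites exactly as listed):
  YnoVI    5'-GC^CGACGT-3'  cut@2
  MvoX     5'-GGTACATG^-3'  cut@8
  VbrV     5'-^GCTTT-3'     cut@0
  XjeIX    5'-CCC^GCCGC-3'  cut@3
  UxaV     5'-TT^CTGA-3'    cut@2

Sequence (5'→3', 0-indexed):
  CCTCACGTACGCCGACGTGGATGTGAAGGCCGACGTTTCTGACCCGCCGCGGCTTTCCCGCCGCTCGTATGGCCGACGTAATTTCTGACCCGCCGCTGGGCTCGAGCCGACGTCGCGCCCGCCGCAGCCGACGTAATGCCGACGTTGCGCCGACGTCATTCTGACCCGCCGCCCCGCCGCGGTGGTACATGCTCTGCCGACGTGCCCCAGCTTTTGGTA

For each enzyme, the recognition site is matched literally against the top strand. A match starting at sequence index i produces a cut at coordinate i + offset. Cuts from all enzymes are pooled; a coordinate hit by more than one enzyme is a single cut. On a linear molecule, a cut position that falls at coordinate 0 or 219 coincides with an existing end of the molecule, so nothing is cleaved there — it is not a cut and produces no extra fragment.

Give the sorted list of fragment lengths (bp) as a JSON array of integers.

Per-enzyme occurrences:
  YnoVI GCCGACGT/2: at [10, 28, 71, 105, 126, 137, 148, 195] ⇒ [12, 30, 73, 107, 128, 139, 150, 197]
  MvoX GGTACATG/8: at [183] ⇒ [191]
  VbrV GCTTT/0: at [51, 209] ⇒ [51, 209]
  XjeIX CCCGCCGC/3: at [42, 56, 88, 117, 164, 172] ⇒ [45, 59, 91, 120, 167, 175]
  UxaV TTCTGA/2: at [36, 82, 158] ⇒ [38, 84, 160]

Pooled cuts: [12, 30, 38, 45, 51, 59, 73, 84, 91, 107, 120, 128, 139, 150, 160, 167, 175, 191, 197, 209]

Fragment lengths:
  [0,12): 12 bp
  [12,30): 18 bp
  [30,38): 8 bp
  [38,45): 7 bp
  [45,51): 6 bp
  [51,59): 8 bp
  [59,73): 14 bp
  [73,84): 11 bp
  [84,91): 7 bp
  [91,107): 16 bp
  [107,120): 13 bp
  [120,128): 8 bp
  [128,139): 11 bp
  [139,150): 11 bp
  [150,160): 10 bp
  [160,167): 7 bp
  [167,175): 8 bp
  [175,191): 16 bp
  [191,197): 6 bp
  [197,209): 12 bp
  [209,219): 10 bp

[6,6,7,7,7,8,8,8,8,10,10,11,11,11,12,12,13,14,16,16,18]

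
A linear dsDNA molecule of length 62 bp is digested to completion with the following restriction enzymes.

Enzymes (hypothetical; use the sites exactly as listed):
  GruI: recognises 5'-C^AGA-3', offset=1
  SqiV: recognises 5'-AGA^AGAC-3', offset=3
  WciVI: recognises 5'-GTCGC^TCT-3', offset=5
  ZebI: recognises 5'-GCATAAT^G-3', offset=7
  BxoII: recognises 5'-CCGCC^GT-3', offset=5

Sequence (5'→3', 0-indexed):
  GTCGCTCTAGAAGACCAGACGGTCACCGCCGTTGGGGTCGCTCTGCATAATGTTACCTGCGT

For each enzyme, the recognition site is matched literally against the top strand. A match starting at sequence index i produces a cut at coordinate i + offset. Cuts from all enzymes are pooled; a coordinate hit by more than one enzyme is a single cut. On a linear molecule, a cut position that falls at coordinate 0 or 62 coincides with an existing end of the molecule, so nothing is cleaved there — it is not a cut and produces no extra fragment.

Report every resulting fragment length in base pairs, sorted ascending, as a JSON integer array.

Site scan:
  GruI (CAGA, off=1): starts [15] → cuts [16]
  SqiV (AGAAGAC, off=3): starts [8] → cuts [11]
  WciVI (GTCGCTCT, off=5): starts [0, 36] → cuts [5, 41]
  ZebI (GCATAATG, off=7): starts [44] → cuts [51]
  BxoII (CCGCCGT, off=5): starts [25] → cuts [30]

All cut coordinates (distinct, sorted): [5, 11, 16, 30, 41, 51]

Fragments:
  [0,5): 5 bp
  [5,11): 6 bp
  [11,16): 5 bp
  [16,30): 14 bp
  [30,41): 11 bp
  [41,51): 10 bp
  [51,62): 11 bp

[5,5,6,10,11,11,14]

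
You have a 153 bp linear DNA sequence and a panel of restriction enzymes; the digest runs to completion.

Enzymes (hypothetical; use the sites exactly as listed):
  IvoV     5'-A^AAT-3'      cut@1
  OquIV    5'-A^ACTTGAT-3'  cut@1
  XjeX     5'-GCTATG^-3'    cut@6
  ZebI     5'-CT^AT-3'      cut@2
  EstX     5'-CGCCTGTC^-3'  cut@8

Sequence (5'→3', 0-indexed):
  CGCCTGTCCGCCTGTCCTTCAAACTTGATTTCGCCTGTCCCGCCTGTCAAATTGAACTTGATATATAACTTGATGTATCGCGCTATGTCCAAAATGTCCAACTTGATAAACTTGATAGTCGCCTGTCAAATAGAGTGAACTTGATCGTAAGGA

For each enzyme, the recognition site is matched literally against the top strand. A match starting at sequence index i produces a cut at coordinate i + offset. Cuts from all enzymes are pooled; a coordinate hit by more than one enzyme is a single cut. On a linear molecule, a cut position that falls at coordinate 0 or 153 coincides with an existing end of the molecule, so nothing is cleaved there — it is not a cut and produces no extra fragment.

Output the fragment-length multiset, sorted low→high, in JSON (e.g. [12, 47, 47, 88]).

Per-enzyme occurrences:
  IvoV AAAT/1: at [48, 91, 127] ⇒ [49, 92, 128]
  OquIV AACTTGAT/1: at [21, 54, 66, 99, 108, 137] ⇒ [22, 55, 67, 100, 109, 138]
  XjeX GCTATG/6: at [81] ⇒ [87]
  ZebI CTAT/2: at [82] ⇒ [84]
  EstX CGCCTGTC/8: at [0, 8, 31, 40, 119] ⇒ [8, 16, 39, 48, 127]

All cut coordinates (distinct, sorted): [8, 16, 22, 39, 48, 49, 55, 67, 84, 87, 92, 100, 109, 127, 128, 138]

Fragments:
  [0,8): 8 bp
  [8,16): 8 bp
  [16,22): 6 bp
  [22,39): 17 bp
  [39,48): 9 bp
  [48,49): 1 bp
  [49,55): 6 bp
  [55,67): 12 bp
  [67,84): 17 bp
  [84,87): 3 bp
  [87,92): 5 bp
  [92,100): 8 bp
  [100,109): 9 bp
  [109,127): 18 bp
  [127,128): 1 bp
  [128,138): 10 bp
  [138,153): 15 bp

[1,1,3,5,6,6,8,8,8,9,9,10,12,15,17,17,18]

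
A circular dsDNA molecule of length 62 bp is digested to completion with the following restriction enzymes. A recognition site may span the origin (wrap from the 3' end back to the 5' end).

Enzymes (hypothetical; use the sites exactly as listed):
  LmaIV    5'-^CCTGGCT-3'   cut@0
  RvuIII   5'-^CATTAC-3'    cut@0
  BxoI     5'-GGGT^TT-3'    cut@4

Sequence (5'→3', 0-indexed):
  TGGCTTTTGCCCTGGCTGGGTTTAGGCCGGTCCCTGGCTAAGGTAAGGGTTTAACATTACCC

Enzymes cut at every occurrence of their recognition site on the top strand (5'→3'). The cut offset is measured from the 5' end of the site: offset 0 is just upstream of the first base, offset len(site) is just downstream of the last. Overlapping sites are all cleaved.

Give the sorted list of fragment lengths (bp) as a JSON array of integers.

Scan for sites:
  LmaIV CCTGGCT/0: at [10, 32, 60] ⇒ [10, 32, 60]
  RvuIII CATTAC/0: at [54] ⇒ [54]
  BxoI GGGTTT/4: at [17, 46] ⇒ [21, 50]

Pooled cuts: [10, 21, 32, 50, 54, 60]

Fragments:
  10→21: 11 bp
  21→32: 11 bp
  32→50: 18 bp
  50→54: 4 bp
  54→60: 6 bp
  60→10 (wrap): 62-60+10 = 12 bp

[4,6,11,11,12,18]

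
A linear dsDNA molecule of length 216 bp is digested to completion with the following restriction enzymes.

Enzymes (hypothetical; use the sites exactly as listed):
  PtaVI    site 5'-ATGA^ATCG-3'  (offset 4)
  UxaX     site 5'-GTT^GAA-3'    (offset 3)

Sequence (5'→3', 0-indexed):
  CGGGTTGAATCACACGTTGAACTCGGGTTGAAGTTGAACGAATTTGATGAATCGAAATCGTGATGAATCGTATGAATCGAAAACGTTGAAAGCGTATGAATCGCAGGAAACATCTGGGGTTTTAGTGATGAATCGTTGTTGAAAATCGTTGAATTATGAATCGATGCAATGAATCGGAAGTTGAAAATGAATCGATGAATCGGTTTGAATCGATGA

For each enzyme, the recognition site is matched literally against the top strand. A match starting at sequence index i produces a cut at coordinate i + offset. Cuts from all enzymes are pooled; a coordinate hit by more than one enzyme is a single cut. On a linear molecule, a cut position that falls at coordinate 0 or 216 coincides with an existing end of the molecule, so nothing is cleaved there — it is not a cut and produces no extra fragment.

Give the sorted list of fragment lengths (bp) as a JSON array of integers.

[6,6,8,8,9,9,9,10,10,11,12,12,12,13,15,16,18,32]

Per-enzyme occurrences:
  PtaVI ATGAATCG/4: at [46, 62, 71, 95, 127, 155, 168, 186, 194] ⇒ [50, 66, 75, 99, 131, 159, 172, 190, 198]
  UxaX GTTGAA/3: at [3, 15, 26, 32, 84, 137, 147, 179] ⇒ [6, 18, 29, 35, 87, 140, 150, 182]

All cut coordinates (distinct, sorted): [6, 18, 29, 35, 50, 66, 75, 87, 99, 131, 140, 150, 159, 172, 182, 190, 198]

Fragments:
  [0,6): 6 bp
  [6,18): 12 bp
  [18,29): 11 bp
  [29,35): 6 bp
  [35,50): 15 bp
  [50,66): 16 bp
  [66,75): 9 bp
  [75,87): 12 bp
  [87,99): 12 bp
  [99,131): 32 bp
  [131,140): 9 bp
  [140,150): 10 bp
  [150,159): 9 bp
  [159,172): 13 bp
  [172,182): 10 bp
  [182,190): 8 bp
  [190,198): 8 bp
  [198,216): 18 bp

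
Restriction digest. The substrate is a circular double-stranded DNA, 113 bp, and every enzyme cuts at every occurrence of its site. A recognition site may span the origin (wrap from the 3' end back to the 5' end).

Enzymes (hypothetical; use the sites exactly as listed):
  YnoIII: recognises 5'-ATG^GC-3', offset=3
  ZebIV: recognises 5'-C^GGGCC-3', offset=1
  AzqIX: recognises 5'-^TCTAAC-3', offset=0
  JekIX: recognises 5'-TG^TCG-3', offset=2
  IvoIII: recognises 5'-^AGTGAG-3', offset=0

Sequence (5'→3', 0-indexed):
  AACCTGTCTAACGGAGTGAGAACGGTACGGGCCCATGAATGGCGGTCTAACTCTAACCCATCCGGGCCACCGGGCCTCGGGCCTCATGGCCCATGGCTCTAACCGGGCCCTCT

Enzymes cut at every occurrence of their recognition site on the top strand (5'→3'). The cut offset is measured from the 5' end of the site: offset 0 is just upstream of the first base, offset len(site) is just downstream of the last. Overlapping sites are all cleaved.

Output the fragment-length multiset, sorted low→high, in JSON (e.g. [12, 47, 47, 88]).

Site scan:
  YnoIII (ATGGC, off=3): starts [38, 85, 92] → cuts [41, 88, 95]
  ZebIV (CGGGCC, off=1): starts [27, 62, 70, 77, 103] → cuts [28, 63, 71, 78, 104]
  AzqIX (TCTAAC, off=0): starts [6, 45, 51, 97, 110] → cuts [6, 45, 51, 97, 110]
  JekIX (TGTCG, off=2): no sites
  IvoIII (AGTGAG, off=0): starts [14] → cuts [14]

All cut coordinates (distinct, sorted): [6, 14, 28, 41, 45, 51, 63, 71, 78, 88, 95, 97, 104, 110]

Fragment lengths:
  6→14: 8 bp
  14→28: 14 bp
  28→41: 13 bp
  41→45: 4 bp
  45→51: 6 bp
  51→63: 12 bp
  63→71: 8 bp
  71→78: 7 bp
  78→88: 10 bp
  88→95: 7 bp
  95→97: 2 bp
  97→104: 7 bp
  104→110: 6 bp
  110→6 (wrap): 113-110+6 = 9 bp

[2,4,6,6,7,7,7,8,8,9,10,12,13,14]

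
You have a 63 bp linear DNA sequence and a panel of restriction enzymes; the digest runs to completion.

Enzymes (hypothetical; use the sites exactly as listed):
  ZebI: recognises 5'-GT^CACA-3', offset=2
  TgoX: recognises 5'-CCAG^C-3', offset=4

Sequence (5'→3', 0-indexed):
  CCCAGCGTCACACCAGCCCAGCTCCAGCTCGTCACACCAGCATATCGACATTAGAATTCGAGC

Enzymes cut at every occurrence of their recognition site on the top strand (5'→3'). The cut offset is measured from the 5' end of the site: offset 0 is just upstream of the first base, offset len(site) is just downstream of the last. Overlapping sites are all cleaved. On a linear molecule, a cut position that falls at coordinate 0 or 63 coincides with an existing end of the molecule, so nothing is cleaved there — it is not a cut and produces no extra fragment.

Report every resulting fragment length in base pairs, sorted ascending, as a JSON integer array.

Site scan:
  ZebI (GTCACA, off=2): starts [6, 30] → cuts [8, 32]
  TgoX (CCAGC, off=4): starts [1, 12, 17, 23, 36] → cuts [5, 16, 21, 27, 40]

All cut coordinates (distinct, sorted): [5, 8, 16, 21, 27, 32, 40]

Fragments:
  [0,5): 5 bp
  [5,8): 3 bp
  [8,16): 8 bp
  [16,21): 5 bp
  [21,27): 6 bp
  [27,32): 5 bp
  [32,40): 8 bp
  [40,63): 23 bp

[3,5,5,5,6,8,8,23]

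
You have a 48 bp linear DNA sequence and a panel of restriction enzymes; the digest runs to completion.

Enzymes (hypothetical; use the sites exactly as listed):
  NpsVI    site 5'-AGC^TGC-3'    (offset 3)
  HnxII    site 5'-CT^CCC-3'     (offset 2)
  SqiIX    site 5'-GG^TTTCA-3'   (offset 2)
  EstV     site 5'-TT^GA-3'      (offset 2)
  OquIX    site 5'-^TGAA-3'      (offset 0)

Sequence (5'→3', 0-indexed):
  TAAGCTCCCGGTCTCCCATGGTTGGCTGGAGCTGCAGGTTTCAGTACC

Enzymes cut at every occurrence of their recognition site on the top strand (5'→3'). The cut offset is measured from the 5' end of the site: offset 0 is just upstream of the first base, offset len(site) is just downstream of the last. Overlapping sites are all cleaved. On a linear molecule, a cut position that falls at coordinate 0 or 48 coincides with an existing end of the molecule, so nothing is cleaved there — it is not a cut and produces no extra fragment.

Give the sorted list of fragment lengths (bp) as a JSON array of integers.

Site scan:
  NpsVI AGCTGC/3: at [29] ⇒ [32]
  HnxII CTCCC/2: at [4, 12] ⇒ [6, 14]
  SqiIX GGTTTCA/2: at [36] ⇒ [38]
  EstV (TTGA, off=2): no sites
  OquIX (TGAA, off=0): no sites

All cut coordinates (distinct, sorted): [6, 14, 32, 38]

Fragments:
  [0,6): 6 bp
  [6,14): 8 bp
  [14,32): 18 bp
  [32,38): 6 bp
  [38,48): 10 bp

[6,6,8,10,18]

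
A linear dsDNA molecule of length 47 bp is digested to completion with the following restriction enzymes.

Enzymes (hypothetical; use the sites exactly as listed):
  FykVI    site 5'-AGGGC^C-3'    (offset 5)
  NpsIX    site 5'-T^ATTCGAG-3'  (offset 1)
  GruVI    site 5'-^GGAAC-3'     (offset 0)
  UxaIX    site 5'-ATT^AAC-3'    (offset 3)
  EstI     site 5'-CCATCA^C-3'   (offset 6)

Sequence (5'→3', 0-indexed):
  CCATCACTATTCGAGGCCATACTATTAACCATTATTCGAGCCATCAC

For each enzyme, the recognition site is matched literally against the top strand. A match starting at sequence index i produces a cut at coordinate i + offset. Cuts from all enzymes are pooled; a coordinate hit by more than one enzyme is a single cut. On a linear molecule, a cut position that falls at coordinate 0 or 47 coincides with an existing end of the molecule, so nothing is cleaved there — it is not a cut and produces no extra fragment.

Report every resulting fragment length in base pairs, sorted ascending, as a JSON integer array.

Site scan:
  FykVI (AGGGCC, off=5): no sites
  NpsIX TATTCGAG/1: at [7, 32] ⇒ [8, 33]
  GruVI (GGAAC, off=0): no sites
  UxaIX ATTAAC/3: at [23] ⇒ [26]
  EstI CCATCAC/6: at [0, 40] ⇒ [6, 46]

Pooled cuts: [6, 8, 26, 33, 46]

Fragment lengths:
  [0,6): 6 bp
  [6,8): 2 bp
  [8,26): 18 bp
  [26,33): 7 bp
  [33,46): 13 bp
  [46,47): 1 bp

[1,2,6,7,13,18]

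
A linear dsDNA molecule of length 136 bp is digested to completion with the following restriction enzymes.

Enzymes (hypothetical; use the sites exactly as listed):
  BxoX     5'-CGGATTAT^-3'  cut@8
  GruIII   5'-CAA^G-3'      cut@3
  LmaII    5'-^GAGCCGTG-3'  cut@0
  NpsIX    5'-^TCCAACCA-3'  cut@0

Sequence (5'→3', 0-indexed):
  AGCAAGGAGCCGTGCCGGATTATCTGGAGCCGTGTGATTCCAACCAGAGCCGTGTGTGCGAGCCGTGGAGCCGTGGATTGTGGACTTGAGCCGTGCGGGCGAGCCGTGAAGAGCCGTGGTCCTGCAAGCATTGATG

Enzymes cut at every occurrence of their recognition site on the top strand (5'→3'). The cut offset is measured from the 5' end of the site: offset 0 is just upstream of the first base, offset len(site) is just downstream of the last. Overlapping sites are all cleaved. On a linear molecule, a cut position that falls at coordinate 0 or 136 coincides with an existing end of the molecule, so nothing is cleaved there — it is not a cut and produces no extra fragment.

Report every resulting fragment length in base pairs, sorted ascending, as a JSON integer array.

Scan for sites:
  BxoX (CGGATTAT, off=8): starts [15] → cuts [23]
  GruIII (CAAG, off=3): starts [2, 124] → cuts [5, 127]
  LmaII (GAGCCGTG, off=0): starts [6, 26, 46, 59, 67, 87, 100, 110] → cuts [6, 26, 46, 59, 67, 87, 100, 110]
  NpsIX (TCCAACCA, off=0): starts [38] → cuts [38]

Pooled cuts: [5, 6, 23, 26, 38, 46, 59, 67, 87, 100, 110, 127]

Fragments:
  [0,5): 5 bp
  [5,6): 1 bp
  [6,23): 17 bp
  [23,26): 3 bp
  [26,38): 12 bp
  [38,46): 8 bp
  [46,59): 13 bp
  [59,67): 8 bp
  [67,87): 20 bp
  [87,100): 13 bp
  [100,110): 10 bp
  [110,127): 17 bp
  [127,136): 9 bp

[1,3,5,8,8,9,10,12,13,13,17,17,20]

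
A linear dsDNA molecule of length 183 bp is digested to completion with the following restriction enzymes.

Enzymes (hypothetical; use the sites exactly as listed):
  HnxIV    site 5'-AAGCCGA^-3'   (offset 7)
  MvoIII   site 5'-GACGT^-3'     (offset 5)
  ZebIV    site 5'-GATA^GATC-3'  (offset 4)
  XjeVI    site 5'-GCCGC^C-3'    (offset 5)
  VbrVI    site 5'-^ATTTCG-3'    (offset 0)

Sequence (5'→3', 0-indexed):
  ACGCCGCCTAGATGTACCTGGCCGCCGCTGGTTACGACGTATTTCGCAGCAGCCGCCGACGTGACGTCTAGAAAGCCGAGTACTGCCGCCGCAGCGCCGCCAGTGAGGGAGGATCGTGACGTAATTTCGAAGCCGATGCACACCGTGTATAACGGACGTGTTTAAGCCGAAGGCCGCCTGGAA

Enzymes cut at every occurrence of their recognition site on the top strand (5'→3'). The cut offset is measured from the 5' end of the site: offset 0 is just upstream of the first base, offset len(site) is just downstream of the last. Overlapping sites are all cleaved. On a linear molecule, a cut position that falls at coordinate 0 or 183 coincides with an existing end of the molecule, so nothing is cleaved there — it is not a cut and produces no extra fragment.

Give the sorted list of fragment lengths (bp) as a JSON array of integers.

Site scan:
  HnxIV (AAGCCGA, off=7): starts [72, 129, 163] → cuts [79, 136, 170]
  MvoIII (GACGT, off=5): starts [35, 57, 62, 117, 154] → cuts [40, 62, 67, 122, 159]
  ZebIV (GATAGATC, off=4): no sites
  XjeVI (GCCGCC, off=5): starts [2, 20, 51, 84, 95, 172] → cuts [7, 25, 56, 89, 100, 177]
  VbrVI (ATTTCG, off=0): starts [40, 123] → cuts [40, 123]

All cut coordinates (distinct, sorted): [7, 25, 40, 56, 62, 67, 79, 89, 100, 122, 123, 136, 159, 170, 177]

Fragment lengths:
  [0,7): 7 bp
  [7,25): 18 bp
  [25,40): 15 bp
  [40,56): 16 bp
  [56,62): 6 bp
  [62,67): 5 bp
  [67,79): 12 bp
  [79,89): 10 bp
  [89,100): 11 bp
  [100,122): 22 bp
  [122,123): 1 bp
  [123,136): 13 bp
  [136,159): 23 bp
  [159,170): 11 bp
  [170,177): 7 bp
  [177,183): 6 bp

[1,5,6,6,7,7,10,11,11,12,13,15,16,18,22,23]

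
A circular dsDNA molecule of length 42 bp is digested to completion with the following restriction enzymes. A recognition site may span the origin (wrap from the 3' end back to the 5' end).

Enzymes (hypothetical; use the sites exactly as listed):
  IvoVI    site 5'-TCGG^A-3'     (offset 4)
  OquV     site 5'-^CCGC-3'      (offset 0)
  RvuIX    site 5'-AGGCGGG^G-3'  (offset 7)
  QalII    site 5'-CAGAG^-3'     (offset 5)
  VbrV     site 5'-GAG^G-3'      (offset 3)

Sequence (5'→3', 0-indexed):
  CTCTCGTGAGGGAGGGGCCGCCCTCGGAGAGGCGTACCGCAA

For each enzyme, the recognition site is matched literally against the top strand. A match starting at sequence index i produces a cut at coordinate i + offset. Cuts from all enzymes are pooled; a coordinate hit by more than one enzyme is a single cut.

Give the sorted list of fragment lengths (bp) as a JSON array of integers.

Scan for sites:
  IvoVI TCGGA/4: at [23] ⇒ [27]
  OquV CCGC/0: at [17, 36] ⇒ [17, 36]
  RvuIX (AGGCGGGG, off=7): no sites
  QalII (CAGAG, off=5): no sites
  VbrV GAGG/3: at [7, 11, 28] ⇒ [10, 14, 31]

Pooled cuts: [10, 14, 17, 27, 31, 36]

Fragment lengths:
  10→14: 4 bp
  14→17: 3 bp
  17→27: 10 bp
  27→31: 4 bp
  31→36: 5 bp
  36→10 (wrap): 42-36+10 = 16 bp

[3,4,4,5,10,16]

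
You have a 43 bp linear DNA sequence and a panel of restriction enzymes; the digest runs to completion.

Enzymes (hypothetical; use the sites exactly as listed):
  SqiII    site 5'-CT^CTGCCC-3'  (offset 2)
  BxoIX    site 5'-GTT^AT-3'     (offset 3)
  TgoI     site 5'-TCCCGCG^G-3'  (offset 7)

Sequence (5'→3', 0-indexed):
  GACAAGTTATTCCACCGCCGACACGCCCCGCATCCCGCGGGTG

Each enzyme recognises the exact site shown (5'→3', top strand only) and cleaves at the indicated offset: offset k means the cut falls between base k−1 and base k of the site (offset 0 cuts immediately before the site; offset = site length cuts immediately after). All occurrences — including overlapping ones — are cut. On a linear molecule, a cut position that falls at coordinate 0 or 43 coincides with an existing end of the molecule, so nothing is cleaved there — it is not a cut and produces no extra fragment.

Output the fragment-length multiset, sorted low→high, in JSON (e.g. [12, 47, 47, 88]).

[4,8,31]

Scan for sites:
  SqiII (CTCTGCCC, off=2): no sites
  BxoIX (GTTAT, off=3): starts [5] → cuts [8]
  TgoI (TCCCGCGG, off=7): starts [32] → cuts [39]

All cut coordinates (distinct, sorted): [8, 39]

Fragments:
  [0,8): 8 bp
  [8,39): 31 bp
  [39,43): 4 bp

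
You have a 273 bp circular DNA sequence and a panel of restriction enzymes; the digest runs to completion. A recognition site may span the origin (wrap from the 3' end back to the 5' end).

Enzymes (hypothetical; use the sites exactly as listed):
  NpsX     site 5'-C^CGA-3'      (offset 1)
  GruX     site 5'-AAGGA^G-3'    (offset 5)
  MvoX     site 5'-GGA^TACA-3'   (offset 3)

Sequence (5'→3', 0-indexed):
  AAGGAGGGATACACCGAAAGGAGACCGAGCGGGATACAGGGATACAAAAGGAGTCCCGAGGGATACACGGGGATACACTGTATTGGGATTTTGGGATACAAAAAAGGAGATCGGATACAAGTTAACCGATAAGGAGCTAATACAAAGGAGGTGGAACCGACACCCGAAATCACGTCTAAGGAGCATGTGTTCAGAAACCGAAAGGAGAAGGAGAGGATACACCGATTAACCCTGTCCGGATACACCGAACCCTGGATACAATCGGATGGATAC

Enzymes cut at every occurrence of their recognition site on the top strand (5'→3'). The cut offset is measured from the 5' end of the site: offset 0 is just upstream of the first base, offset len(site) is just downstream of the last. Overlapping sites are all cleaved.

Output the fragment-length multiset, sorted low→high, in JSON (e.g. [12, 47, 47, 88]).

[3,4,4,5,5,5,5,6,7,7,7,8,8,8,8,8,9,9,10,10,11,11,12,14,14,16,18,18,23]

Scan for sites:
  NpsX (CCGA, off=1): starts [13, 24, 55, 125, 156, 163, 197, 221, 244] → cuts [14, 25, 56, 126, 157, 164, 198, 222, 245]
  GruX (AAGGAG, off=5): starts [0, 17, 47, 103, 130, 144, 177, 201, 207] → cuts [5, 22, 52, 108, 135, 149, 182, 206, 212]
  MvoX (GGATACA, off=3): starts [6, 31, 39, 60, 70, 93, 112, 214, 237, 253, 267] → cuts [9, 34, 42, 63, 73, 96, 115, 217, 240, 256, 270]

Pooled cuts: [5, 9, 14, 22, 25, 34, 42, 52, 56, 63, 73, 96, 108, 115, 126, 135, 149, 157, 164, 182, 198, 206, 212, 217, 222, 240, 245, 256, 270]

Fragment lengths:
  5→9: 4 bp
  9→14: 5 bp
  14→22: 8 bp
  22→25: 3 bp
  25→34: 9 bp
  34→42: 8 bp
  42→52: 10 bp
  52→56: 4 bp
  56→63: 7 bp
  63→73: 10 bp
  73→96: 23 bp
  96→108: 12 bp
  108→115: 7 bp
  115→126: 11 bp
  126→135: 9 bp
  135→149: 14 bp
  149→157: 8 bp
  157→164: 7 bp
  164→182: 18 bp
  182→198: 16 bp
  198→206: 8 bp
  206→212: 6 bp
  212→217: 5 bp
  217→222: 5 bp
  222→240: 18 bp
  240→245: 5 bp
  245→256: 11 bp
  256→270: 14 bp
  270→5 (wrap): 273-270+5 = 8 bp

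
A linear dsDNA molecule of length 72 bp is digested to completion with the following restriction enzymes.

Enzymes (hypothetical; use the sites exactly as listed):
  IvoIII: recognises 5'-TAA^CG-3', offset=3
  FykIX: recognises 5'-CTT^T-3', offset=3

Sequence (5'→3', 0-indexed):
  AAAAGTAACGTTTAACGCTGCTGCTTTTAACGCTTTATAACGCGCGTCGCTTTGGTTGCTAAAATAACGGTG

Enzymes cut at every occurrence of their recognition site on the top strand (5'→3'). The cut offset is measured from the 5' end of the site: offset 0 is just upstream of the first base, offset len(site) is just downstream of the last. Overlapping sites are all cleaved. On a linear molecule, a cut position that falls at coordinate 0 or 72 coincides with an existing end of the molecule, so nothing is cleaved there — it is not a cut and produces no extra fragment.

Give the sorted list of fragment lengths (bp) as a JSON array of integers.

[4,5,5,5,7,8,11,12,15]

Site scan:
  IvoIII TAACG/3: at [5, 12, 27, 37, 64] ⇒ [8, 15, 30, 40, 67]
  FykIX CTTT/3: at [23, 32, 49] ⇒ [26, 35, 52]

All cut coordinates (distinct, sorted): [8, 15, 26, 30, 35, 40, 52, 67]

Fragments:
  [0,8): 8 bp
  [8,15): 7 bp
  [15,26): 11 bp
  [26,30): 4 bp
  [30,35): 5 bp
  [35,40): 5 bp
  [40,52): 12 bp
  [52,67): 15 bp
  [67,72): 5 bp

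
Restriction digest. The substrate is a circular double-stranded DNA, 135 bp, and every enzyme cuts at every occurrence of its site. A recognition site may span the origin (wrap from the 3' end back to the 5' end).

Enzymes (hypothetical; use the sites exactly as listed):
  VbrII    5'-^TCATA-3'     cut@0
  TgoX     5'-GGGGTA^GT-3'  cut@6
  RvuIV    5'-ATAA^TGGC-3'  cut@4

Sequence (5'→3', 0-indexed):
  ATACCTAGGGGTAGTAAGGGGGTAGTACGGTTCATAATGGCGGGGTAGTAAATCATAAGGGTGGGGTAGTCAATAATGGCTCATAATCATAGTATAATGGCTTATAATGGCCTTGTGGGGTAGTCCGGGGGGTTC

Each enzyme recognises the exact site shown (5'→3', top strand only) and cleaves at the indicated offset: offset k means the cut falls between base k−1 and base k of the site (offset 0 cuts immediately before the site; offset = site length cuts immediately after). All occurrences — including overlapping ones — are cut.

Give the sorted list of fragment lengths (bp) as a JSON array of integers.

[4,5,6,6,7,8,10,10,11,11,11,15,15,16]

Scan for sites:
  VbrII TCATA/0: at [31, 52, 80, 86, 133] ⇒ [31, 52, 80, 86, 133]
  TgoX GGGGTAGT/6: at [7, 18, 41, 62, 116] ⇒ [13, 24, 47, 68, 122]
  RvuIV ATAATGGC/4: at [33, 72, 93, 103] ⇒ [37, 76, 97, 107]

Pooled cuts: [13, 24, 31, 37, 47, 52, 68, 76, 80, 86, 97, 107, 122, 133]

Fragments:
  13→24: 11 bp
  24→31: 7 bp
  31→37: 6 bp
  37→47: 10 bp
  47→52: 5 bp
  52→68: 16 bp
  68→76: 8 bp
  76→80: 4 bp
  80→86: 6 bp
  86→97: 11 bp
  97→107: 10 bp
  107→122: 15 bp
  122→133: 11 bp
  133→13 (wrap): 135-133+13 = 15 bp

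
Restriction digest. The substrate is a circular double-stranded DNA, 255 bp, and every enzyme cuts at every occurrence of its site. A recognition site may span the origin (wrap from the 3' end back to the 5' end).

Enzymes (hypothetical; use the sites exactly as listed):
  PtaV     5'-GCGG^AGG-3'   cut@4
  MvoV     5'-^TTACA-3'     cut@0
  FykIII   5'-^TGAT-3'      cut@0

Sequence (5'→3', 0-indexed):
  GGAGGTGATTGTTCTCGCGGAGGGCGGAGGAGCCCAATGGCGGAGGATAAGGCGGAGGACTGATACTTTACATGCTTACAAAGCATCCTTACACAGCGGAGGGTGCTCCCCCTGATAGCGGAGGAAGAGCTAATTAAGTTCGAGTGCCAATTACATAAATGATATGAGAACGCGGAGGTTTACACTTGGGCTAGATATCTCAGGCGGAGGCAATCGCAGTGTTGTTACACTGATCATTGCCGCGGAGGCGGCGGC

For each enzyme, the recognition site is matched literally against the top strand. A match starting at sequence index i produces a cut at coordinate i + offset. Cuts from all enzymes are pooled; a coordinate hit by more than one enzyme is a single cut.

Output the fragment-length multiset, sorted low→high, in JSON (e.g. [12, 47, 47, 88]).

[3,4,5,6,7,7,8,9,9,11,12,12,13,13,15,15,16,16,17,28,29]

Per-enzyme occurrences:
  PtaV (GCGGAGG, off=4): starts [16, 23, 39, 51, 95, 117, 171, 203, 241, 253] → cuts [2, 20, 27, 43, 55, 99, 121, 175, 207, 245]
  MvoV (TTACA, off=0): starts [67, 75, 88, 150, 179, 224] → cuts [67, 75, 88, 150, 179, 224]
  FykIII (TGAT, off=0): starts [5, 60, 112, 159, 230] → cuts [5, 60, 112, 159, 230]

Pooled cuts: [2, 5, 20, 27, 43, 55, 60, 67, 75, 88, 99, 112, 121, 150, 159, 175, 179, 207, 224, 230, 245]

Fragment lengths:
  2→5: 3 bp
  5→20: 15 bp
  20→27: 7 bp
  27→43: 16 bp
  43→55: 12 bp
  55→60: 5 bp
  60→67: 7 bp
  67→75: 8 bp
  75→88: 13 bp
  88→99: 11 bp
  99→112: 13 bp
  112→121: 9 bp
  121→150: 29 bp
  150→159: 9 bp
  159→175: 16 bp
  175→179: 4 bp
  179→207: 28 bp
  207→224: 17 bp
  224→230: 6 bp
  230→245: 15 bp
  245→2 (wrap): 255-245+2 = 12 bp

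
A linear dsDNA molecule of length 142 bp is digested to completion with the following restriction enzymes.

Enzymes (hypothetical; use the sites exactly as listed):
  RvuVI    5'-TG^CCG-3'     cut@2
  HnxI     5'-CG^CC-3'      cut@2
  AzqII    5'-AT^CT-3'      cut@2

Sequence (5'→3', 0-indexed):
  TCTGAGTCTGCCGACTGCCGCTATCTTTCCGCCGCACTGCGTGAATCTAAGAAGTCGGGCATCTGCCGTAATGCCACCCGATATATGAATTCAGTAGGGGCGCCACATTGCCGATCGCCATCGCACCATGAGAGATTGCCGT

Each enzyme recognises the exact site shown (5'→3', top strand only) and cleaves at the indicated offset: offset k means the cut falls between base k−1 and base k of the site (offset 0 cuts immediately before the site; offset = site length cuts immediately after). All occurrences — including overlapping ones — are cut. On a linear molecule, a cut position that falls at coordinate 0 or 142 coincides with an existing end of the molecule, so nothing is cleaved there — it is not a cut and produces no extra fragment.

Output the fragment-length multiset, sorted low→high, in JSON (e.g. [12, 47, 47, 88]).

Scan for sites:
  RvuVI (TGCCG, off=2): starts [8, 15, 63, 108, 136] → cuts [10, 17, 65, 110, 138]
  HnxI (CGCC, off=2): starts [29, 100, 115] → cuts [31, 102, 117]
  AzqII (ATCT, off=2): starts [22, 44, 60] → cuts [24, 46, 62]

All cut coordinates (distinct, sorted): [10, 17, 24, 31, 46, 62, 65, 102, 110, 117, 138]

Fragment lengths:
  [0,10): 10 bp
  [10,17): 7 bp
  [17,24): 7 bp
  [24,31): 7 bp
  [31,46): 15 bp
  [46,62): 16 bp
  [62,65): 3 bp
  [65,102): 37 bp
  [102,110): 8 bp
  [110,117): 7 bp
  [117,138): 21 bp
  [138,142): 4 bp

[3,4,7,7,7,7,8,10,15,16,21,37]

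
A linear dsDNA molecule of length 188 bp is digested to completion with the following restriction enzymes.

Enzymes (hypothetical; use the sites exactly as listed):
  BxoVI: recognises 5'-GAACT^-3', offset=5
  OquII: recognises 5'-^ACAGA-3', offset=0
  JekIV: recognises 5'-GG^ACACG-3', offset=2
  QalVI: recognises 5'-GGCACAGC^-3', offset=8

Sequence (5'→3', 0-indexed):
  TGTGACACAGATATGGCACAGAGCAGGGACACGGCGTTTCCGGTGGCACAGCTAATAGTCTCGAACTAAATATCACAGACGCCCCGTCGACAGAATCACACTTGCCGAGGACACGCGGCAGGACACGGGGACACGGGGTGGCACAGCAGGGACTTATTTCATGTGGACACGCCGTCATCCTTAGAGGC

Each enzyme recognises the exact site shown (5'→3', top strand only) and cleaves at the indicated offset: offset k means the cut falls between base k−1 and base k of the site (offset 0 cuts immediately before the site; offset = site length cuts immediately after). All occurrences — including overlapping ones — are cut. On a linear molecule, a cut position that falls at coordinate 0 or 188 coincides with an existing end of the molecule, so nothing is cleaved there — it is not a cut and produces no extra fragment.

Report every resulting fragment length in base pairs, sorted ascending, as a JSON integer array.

[6,7,8,11,11,12,15,15,17,19,21,22,24]

Per-enzyme occurrences:
  BxoVI GAACT/5: at [62] ⇒ [67]
  OquII ACAGA/0: at [6, 17, 74, 89] ⇒ [6, 17, 74, 89]
  JekIV GGACACG/2: at [26, 108, 120, 128, 164] ⇒ [28, 110, 122, 130, 166]
  QalVI GGCACAGC/8: at [44, 139] ⇒ [52, 147]

All cut coordinates (distinct, sorted): [6, 17, 28, 52, 67, 74, 89, 110, 122, 130, 147, 166]

Fragments:
  [0,6): 6 bp
  [6,17): 11 bp
  [17,28): 11 bp
  [28,52): 24 bp
  [52,67): 15 bp
  [67,74): 7 bp
  [74,89): 15 bp
  [89,110): 21 bp
  [110,122): 12 bp
  [122,130): 8 bp
  [130,147): 17 bp
  [147,166): 19 bp
  [166,188): 22 bp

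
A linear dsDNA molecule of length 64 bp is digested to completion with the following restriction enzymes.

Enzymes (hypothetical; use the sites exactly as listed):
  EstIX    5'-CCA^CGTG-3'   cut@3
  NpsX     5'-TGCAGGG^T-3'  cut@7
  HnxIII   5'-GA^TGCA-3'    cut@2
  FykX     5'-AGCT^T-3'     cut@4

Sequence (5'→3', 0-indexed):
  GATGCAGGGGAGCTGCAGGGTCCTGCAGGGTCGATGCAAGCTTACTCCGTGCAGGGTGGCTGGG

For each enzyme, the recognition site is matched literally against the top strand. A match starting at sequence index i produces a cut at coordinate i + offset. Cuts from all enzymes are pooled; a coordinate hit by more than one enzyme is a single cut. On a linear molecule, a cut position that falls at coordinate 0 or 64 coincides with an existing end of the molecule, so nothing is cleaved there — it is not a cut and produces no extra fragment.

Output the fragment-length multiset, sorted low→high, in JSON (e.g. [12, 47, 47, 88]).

Scan for sites:
  EstIX (CCACGTG, off=3): no sites
  NpsX (TGCAGGGT, off=7): starts [13, 23, 49] → cuts [20, 30, 56]
  HnxIII (GATGCA, off=2): starts [0, 32] → cuts [2, 34]
  FykX (AGCTT, off=4): starts [38] → cuts [42]

All cut coordinates (distinct, sorted): [2, 20, 30, 34, 42, 56]

Fragment lengths:
  [0,2): 2 bp
  [2,20): 18 bp
  [20,30): 10 bp
  [30,34): 4 bp
  [34,42): 8 bp
  [42,56): 14 bp
  [56,64): 8 bp

[2,4,8,8,10,14,18]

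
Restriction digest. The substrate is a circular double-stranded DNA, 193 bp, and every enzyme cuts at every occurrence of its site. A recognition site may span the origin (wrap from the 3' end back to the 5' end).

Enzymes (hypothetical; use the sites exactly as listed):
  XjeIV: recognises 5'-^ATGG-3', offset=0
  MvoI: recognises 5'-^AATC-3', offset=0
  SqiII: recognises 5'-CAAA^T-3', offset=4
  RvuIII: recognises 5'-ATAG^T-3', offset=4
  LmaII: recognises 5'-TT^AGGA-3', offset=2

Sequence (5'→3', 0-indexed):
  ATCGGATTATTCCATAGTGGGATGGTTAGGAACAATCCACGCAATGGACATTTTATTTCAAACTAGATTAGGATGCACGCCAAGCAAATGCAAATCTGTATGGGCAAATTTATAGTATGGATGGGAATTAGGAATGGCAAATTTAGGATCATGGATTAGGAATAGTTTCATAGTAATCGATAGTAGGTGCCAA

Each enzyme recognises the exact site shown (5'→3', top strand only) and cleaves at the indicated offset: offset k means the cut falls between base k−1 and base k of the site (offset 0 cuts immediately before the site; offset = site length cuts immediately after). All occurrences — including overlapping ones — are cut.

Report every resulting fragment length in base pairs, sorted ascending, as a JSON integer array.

Per-enzyme occurrences:
  XjeIV (ATGG, off=0): starts [21, 43, 99, 116, 120, 133, 150] → cuts [21, 43, 99, 116, 120, 133, 150]
  MvoI (AATC, off=0): starts [33, 92, 174, 192] → cuts [33, 92, 174, 192]
  SqiII (CAAAT, off=4): starts [84, 90, 104, 137, 190] → cuts [1, 88, 94, 108, 141]
  RvuIII (ATAGT, off=4): starts [13, 111, 161, 169, 179] → cuts [17, 115, 165, 173, 183]
  LmaII (TTAGGA, off=2): starts [25, 67, 127, 142, 155] → cuts [27, 69, 129, 144, 157]

All cut coordinates (distinct, sorted): [1, 17, 21, 27, 33, 43, 69, 88, 92, 94, 99, 108, 115, 116, 120, 129, 133, 141, 144, 150, 157, 165, 173, 174, 183, 192]

Fragment lengths:
  1→17: 16 bp
  17→21: 4 bp
  21→27: 6 bp
  27→33: 6 bp
  33→43: 10 bp
  43→69: 26 bp
  69→88: 19 bp
  88→92: 4 bp
  92→94: 2 bp
  94→99: 5 bp
  99→108: 9 bp
  108→115: 7 bp
  115→116: 1 bp
  116→120: 4 bp
  120→129: 9 bp
  129→133: 4 bp
  133→141: 8 bp
  141→144: 3 bp
  144→150: 6 bp
  150→157: 7 bp
  157→165: 8 bp
  165→173: 8 bp
  173→174: 1 bp
  174→183: 9 bp
  183→192: 9 bp
  192→1 (wrap): 193-192+1 = 2 bp

[1,1,2,2,3,4,4,4,4,5,6,6,6,7,7,8,8,8,9,9,9,9,10,16,19,26]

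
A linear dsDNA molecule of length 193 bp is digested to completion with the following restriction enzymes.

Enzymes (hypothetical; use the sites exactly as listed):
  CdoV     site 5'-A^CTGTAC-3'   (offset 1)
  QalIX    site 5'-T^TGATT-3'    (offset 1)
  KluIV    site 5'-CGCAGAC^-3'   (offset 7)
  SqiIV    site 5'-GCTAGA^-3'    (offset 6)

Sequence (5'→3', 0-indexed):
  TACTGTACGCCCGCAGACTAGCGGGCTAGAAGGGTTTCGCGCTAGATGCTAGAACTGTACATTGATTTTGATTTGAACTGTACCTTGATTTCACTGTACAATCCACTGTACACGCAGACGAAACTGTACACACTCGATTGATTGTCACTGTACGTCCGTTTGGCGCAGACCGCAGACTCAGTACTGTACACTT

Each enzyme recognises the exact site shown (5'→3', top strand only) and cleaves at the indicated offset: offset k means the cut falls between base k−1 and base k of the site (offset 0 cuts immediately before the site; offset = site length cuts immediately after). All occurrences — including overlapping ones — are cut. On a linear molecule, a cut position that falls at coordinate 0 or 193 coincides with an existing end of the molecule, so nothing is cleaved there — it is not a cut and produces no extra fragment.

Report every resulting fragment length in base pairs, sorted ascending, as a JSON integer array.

Site scan:
  CdoV (ACTGTAC, off=1): starts [1, 53, 76, 92, 104, 122, 146, 182] → cuts [2, 54, 77, 93, 105, 123, 147, 183]
  QalIX (TTGATT, off=1): starts [61, 67, 84, 137] → cuts [62, 68, 85, 138]
  KluIV (CGCAGAC, off=7): starts [11, 112, 163, 170] → cuts [18, 119, 170, 177]
  SqiIV (GCTAGA, off=6): starts [24, 40, 47] → cuts [30, 46, 53]

All cut coordinates (distinct, sorted): [2, 18, 30, 46, 53, 54, 62, 68, 77, 85, 93, 105, 119, 123, 138, 147, 170, 177, 183]

Fragments:
  [0,2): 2 bp
  [2,18): 16 bp
  [18,30): 12 bp
  [30,46): 16 bp
  [46,53): 7 bp
  [53,54): 1 bp
  [54,62): 8 bp
  [62,68): 6 bp
  [68,77): 9 bp
  [77,85): 8 bp
  [85,93): 8 bp
  [93,105): 12 bp
  [105,119): 14 bp
  [119,123): 4 bp
  [123,138): 15 bp
  [138,147): 9 bp
  [147,170): 23 bp
  [170,177): 7 bp
  [177,183): 6 bp
  [183,193): 10 bp

[1,2,4,6,6,7,7,8,8,8,9,9,10,12,12,14,15,16,16,23]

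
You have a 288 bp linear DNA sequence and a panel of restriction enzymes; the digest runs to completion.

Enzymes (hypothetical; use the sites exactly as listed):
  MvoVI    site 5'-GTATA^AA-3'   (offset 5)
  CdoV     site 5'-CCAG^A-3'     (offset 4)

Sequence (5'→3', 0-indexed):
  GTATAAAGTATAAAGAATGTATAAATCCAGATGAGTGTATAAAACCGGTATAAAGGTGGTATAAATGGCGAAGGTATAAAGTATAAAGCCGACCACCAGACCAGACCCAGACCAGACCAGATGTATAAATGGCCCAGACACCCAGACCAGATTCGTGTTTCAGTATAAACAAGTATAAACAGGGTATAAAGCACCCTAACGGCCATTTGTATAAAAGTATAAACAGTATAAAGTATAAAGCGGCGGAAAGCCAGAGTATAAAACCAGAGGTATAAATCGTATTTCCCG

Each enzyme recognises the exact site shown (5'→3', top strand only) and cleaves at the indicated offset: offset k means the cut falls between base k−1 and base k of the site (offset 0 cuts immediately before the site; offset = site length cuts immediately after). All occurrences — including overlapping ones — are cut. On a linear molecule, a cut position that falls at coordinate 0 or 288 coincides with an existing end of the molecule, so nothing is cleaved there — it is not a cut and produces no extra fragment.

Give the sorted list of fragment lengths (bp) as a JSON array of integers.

[5,5,5,5,5,6,6,7,7,7,7,7,7,7,8,8,9,10,10,11,11,11,11,11,14,14,15,17,17,25]

Scan for sites:
  MvoVI GTATAAA/5: at [0, 7, 18, 36, 47, 58, 73, 80, 122, 162, 172, 183, 208, 216, 225, 232, 255, 269] ⇒ [5, 12, 23, 41, 52, 63, 78, 85, 127, 167, 177, 188, 213, 221, 230, 237, 260, 274]
  CdoV CCAGA/4: at [26, 95, 100, 106, 111, 116, 133, 141, 146, 250, 263] ⇒ [30, 99, 104, 110, 115, 120, 137, 145, 150, 254, 267]

Pooled cuts: [5, 12, 23, 30, 41, 52, 63, 78, 85, 99, 104, 110, 115, 120, 127, 137, 145, 150, 167, 177, 188, 213, 221, 230, 237, 254, 260, 267, 274]

Fragments:
  [0,5): 5 bp
  [5,12): 7 bp
  [12,23): 11 bp
  [23,30): 7 bp
  [30,41): 11 bp
  [41,52): 11 bp
  [52,63): 11 bp
  [63,78): 15 bp
  [78,85): 7 bp
  [85,99): 14 bp
  [99,104): 5 bp
  [104,110): 6 bp
  [110,115): 5 bp
  [115,120): 5 bp
  [120,127): 7 bp
  [127,137): 10 bp
  [137,145): 8 bp
  [145,150): 5 bp
  [150,167): 17 bp
  [167,177): 10 bp
  [177,188): 11 bp
  [188,213): 25 bp
  [213,221): 8 bp
  [221,230): 9 bp
  [230,237): 7 bp
  [237,254): 17 bp
  [254,260): 6 bp
  [260,267): 7 bp
  [267,274): 7 bp
  [274,288): 14 bp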